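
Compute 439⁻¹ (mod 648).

By the extended Euclidean algorithm:
648 = 1*439 + 209
439 = 2*209 + 21
209 = 9*21 + 20
21 = 1*20 + 1
20 = 20*1 + 0
gcd(439, 648) = 1, so the inverse exists.
Back-substitute for 1:
1 = 1*21 − 1*20
  = −1*209 + 10*21
  = 10*439 − 21*209
  = −21*648 + 31*439
So 439⁻¹ ≡ 31 (mod 648).

31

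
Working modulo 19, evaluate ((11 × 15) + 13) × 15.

10

11 × 15 = 165 ≡ 13 (mod 19)
13 + 13 = 26 ≡ 7 (mod 19)
7 × 15 = 105 ≡ 10 (mod 19)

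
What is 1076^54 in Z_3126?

Using repeated squaring:
54 in binary is 110110, i.e. 54 = 32 + 16 + 4 + 2.
1076^1 ≡ 1076 (mod 3126)
1076^2 ≡ 1076^2 = 1157776 ≡ 1156 (mod 3126)
1076^4 ≡ 1156^2 = 1336336 ≡ 1534 (mod 3126)
1076^8 ≡ 1534^2 = 2353156 ≡ 2404 (mod 3126)
1076^16 ≡ 2404^2 = 5779216 ≡ 2368 (mod 3126)
1076^32 ≡ 2368^2 = 5607424 ≡ 2506 (mod 3126)
1076^54 = 1076^32 × 1076^16 × 1076^4 × 1076^2 ≡ 2506 × 2368 × 1534 × 1156 (mod 3126).
Accumulate the product:
2506 × 2368 = 5934208 ≡ 1060
1060 × 1534 = 1626040 ≡ 520
520 × 1156 = 601120 ≡ 928

928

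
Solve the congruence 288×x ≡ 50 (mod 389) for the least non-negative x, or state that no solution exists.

246

gcd(288, 389) = 1, so a unique solution mod 389 exists.
288⁻¹ ≡ 285 (mod 389).
x ≡ 285×50 ≡ 246 (mod 389).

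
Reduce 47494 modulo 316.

94

47494 = 150×316 + 94, so 47494 ≡ 94 (mod 316).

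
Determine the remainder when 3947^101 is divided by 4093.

2667

Using repeated squaring:
3947^1 ≡ 3947 (mod 4093)
3947^2 ≡ 3947^2 = 15578809 ≡ 851 (mod 4093)
3947^4 ≡ 851^2 = 724201 ≡ 3833 (mod 4093)
3947^8 ≡ 3833^2 = 14691889 ≡ 2112 (mod 4093)
3947^16 ≡ 2112^2 = 4460544 ≡ 3267 (mod 4093)
3947^32 ≡ 3267^2 = 10673289 ≡ 2838 (mod 4093)
3947^64 ≡ 2838^2 = 8054244 ≡ 3313 (mod 4093)
3947^101 = 3947^64 * 3947^32 * 3947^4 * 3947^1 ≡ 3313 * 2838 * 3833 * 3947 (mod 4093).
Accumulate the product:
3313 * 2838 = 9402294 ≡ 673
673 * 3833 = 2579609 ≡ 1019
1019 * 3947 = 4021993 ≡ 2667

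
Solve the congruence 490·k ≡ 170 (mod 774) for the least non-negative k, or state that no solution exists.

182

gcd(490, 774) = 2, and 2 | 170, so solutions exist.
Divide through by 2: 245·k ≡ 85 (mod 387).
245⁻¹ ≡ 248 (mod 387).
k ≡ 248·85 ≡ 182 (mod 387).
The smallest non-negative solution is k = 182.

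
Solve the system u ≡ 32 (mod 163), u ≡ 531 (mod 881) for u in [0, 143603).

61320

163⁻¹ mod 881: 163×654 ≡ 1 (mod 881), so 163⁻¹ ≡ 654.
u = 32 + 163×((531 − 32)×654 mod 881) = 32 + 163×376 = 61320.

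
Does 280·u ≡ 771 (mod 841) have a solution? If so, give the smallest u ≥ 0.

210

gcd(280, 841) = 1, so a unique solution mod 841 exists.
280⁻¹ ≡ 838 (mod 841).
u ≡ 838·771 ≡ 210 (mod 841).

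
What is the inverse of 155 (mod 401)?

282

By the extended Euclidean algorithm:
401 = 2*155 + 91
155 = 1*91 + 64
91 = 1*64 + 27
64 = 2*27 + 10
27 = 2*10 + 7
10 = 1*7 + 3
7 = 2*3 + 1
3 = 3*1 + 0
gcd(155, 401) = 1, so the inverse exists.
Back-substitute for 1:
1 = 1*7 − 2*3
  = −2*10 + 3*7
  = 3*27 − 8*10
  = −8*64 + 19*27
  = 19*91 − 27*64
  = −27*155 + 46*91
  = 46*401 − 119*155
So 155⁻¹ ≡ −119 ≡ 282 (mod 401).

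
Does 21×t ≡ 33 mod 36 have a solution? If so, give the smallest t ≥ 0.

gcd(21, 36) = 3, and 3 | 33, so solutions exist.
Divide through by 3: 7×t ≡ 11 (mod 12).
7⁻¹ ≡ 7 (mod 12).
t ≡ 7×11 ≡ 5 (mod 12).
The smallest non-negative solution is t = 5.

5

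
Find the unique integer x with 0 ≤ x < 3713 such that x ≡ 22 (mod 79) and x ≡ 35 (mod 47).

3419

79⁻¹ mod 47: 79·25 ≡ 1 (mod 47), so 79⁻¹ ≡ 25.
x = 22 + 79·((35 − 22)·25 mod 47) = 22 + 79·43 = 3419.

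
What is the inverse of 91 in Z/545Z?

6

Run the extended Euclidean algorithm:
545 = 5×91 + 90
91 = 1×90 + 1
90 = 90×1 + 0
gcd(91, 545) = 1, so the inverse exists.
Bézout: 1 = −1×545 + 6×91.
So 91⁻¹ ≡ 6 (mod 545).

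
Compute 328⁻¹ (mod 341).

341 = 1·328 + 13
328 = 25·13 + 3
13 = 4·3 + 1
3 = 3·1 + 0
gcd(328, 341) = 1, so the inverse exists.
Bézout: 1 = 101·341 − 105·328.
So 328⁻¹ ≡ −105 ≡ 236 (mod 341).

236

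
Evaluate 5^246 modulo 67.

5^1 ≡ 5 (mod 67)
5^2 ≡ 5^2 = 25 (mod 67)
5^4 ≡ 25^2 = 625 ≡ 22 (mod 67)
5^8 ≡ 22^2 = 484 ≡ 15 (mod 67)
5^16 ≡ 15^2 = 225 ≡ 24 (mod 67)
5^32 ≡ 24^2 = 576 ≡ 40 (mod 67)
5^64 ≡ 40^2 = 1600 ≡ 59 (mod 67)
5^128 ≡ 59^2 = 3481 ≡ 64 (mod 67)
5^246 = 5^128 * 5^64 * 5^32 * 5^16 * 5^4 * 5^2 ≡ 64 * 59 * 40 * 24 * 22 * 25 (mod 67).
Accumulate the product:
64 * 59 = 3776 ≡ 24
24 * 40 = 960 ≡ 22
22 * 24 = 528 ≡ 59
59 * 22 = 1298 ≡ 25
25 * 25 = 625 ≡ 22

22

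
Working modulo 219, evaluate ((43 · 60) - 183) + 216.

43 · 60 = 2580 ≡ 171 (mod 219)
171 - 183 = -12 ≡ 207 (mod 219)
207 + 216 = 423 ≡ 204 (mod 219)

204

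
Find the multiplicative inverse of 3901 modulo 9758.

4435

Run the extended Euclidean algorithm:
9758 = 2*3901 + 1956
3901 = 1*1956 + 1945
1956 = 1*1945 + 11
1945 = 176*11 + 9
11 = 1*9 + 2
9 = 4*2 + 1
2 = 2*1 + 0
gcd(3901, 9758) = 1, so the inverse exists.
Back-substitute for 1:
1 = 1*9 − 4*2
  = −4*11 + 5*9
  = 5*1945 − 884*11
  = −884*1956 + 889*1945
  = 889*3901 − 1773*1956
  = −1773*9758 + 4435*3901
So 3901⁻¹ ≡ 4435 (mod 9758).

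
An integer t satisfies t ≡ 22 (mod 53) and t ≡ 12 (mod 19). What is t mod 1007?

53⁻¹ mod 19: 53·14 ≡ 1 (mod 19), so 53⁻¹ ≡ 14.
t = 22 + 53·((12 − 22)·14 mod 19) = 22 + 53·12 = 658.
Check: 658 mod 53 = 22, 658 mod 19 = 12. ✓

658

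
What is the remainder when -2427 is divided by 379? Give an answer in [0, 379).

-2427 = -7*379 + 226, so -2427 ≡ 226 (mod 379).

226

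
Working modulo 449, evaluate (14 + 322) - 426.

14 + 322 = 336
336 - 426 = -90 ≡ 359 (mod 449)

359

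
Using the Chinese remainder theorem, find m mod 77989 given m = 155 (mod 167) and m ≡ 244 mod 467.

167⁻¹ mod 467: 167×316 ≡ 1 (mod 467), so 167⁻¹ ≡ 316.
m = 155 + 167×((244 − 155)×316 mod 467) = 155 + 167×104 = 17523.
Check: 17523 mod 167 = 155, 17523 mod 467 = 244. ✓

17523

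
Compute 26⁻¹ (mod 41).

30

Run the extended Euclidean algorithm:
41 = 1·26 + 15
26 = 1·15 + 11
15 = 1·11 + 4
11 = 2·4 + 3
4 = 1·3 + 1
3 = 3·1 + 0
gcd(26, 41) = 1, so the inverse exists.
Bézout: 1 = 7·41 − 11·26.
So 26⁻¹ ≡ −11 ≡ 30 (mod 41).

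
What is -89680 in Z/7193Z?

3829

-89680 = -13·7193 + 3829, so -89680 ≡ 3829 (mod 7193).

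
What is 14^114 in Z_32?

114 in binary is 1110010, i.e. 114 = 64 + 32 + 16 + 2.
14^1 ≡ 14 (mod 32)
14^2 ≡ 14^2 = 196 ≡ 4 (mod 32)
14^4 ≡ 4^2 = 16 (mod 32)
14^8 ≡ 16^2 = 256 ≡ 0 (mod 32)
14^16 ≡ 0^2 = 0 (mod 32)
14^32 ≡ 0^2 = 0 (mod 32)
14^64 ≡ 0^2 = 0 (mod 32)
14^114 = 14^64 * 14^32 * 14^16 * 14^2 ≡ 0 * 0 * 0 * 4 (mod 32).
Accumulate the product:
0 * 0 = 0
0 * 0 = 0
0 * 4 = 0

0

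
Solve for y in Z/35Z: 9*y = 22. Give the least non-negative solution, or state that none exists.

18

gcd(9, 35) = 1, so a unique solution mod 35 exists.
9⁻¹ ≡ 4 (mod 35).
y ≡ 4*22 ≡ 18 (mod 35).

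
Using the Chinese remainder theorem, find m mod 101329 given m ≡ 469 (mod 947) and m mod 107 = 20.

8045

947⁻¹ mod 107: 947·20 ≡ 1 (mod 107), so 947⁻¹ ≡ 20.
m = 469 + 947·((20 − 469)·20 mod 107) = 469 + 947·8 = 8045.
Check: 8045 mod 947 = 469, 8045 mod 107 = 20. ✓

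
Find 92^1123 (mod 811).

1123 in binary is 10001100011, i.e. 1123 = 1024 + 64 + 32 + 2 + 1.
92^1 ≡ 92 (mod 811)
92^2 ≡ 92^2 = 8464 ≡ 354 (mod 811)
92^4 ≡ 354^2 = 125316 ≡ 422 (mod 811)
92^8 ≡ 422^2 = 178084 ≡ 475 (mod 811)
92^16 ≡ 475^2 = 225625 ≡ 167 (mod 811)
92^32 ≡ 167^2 = 27889 ≡ 315 (mod 811)
92^64 ≡ 315^2 = 99225 ≡ 283 (mod 811)
92^128 ≡ 283^2 = 80089 ≡ 611 (mod 811)
92^256 ≡ 611^2 = 373321 ≡ 261 (mod 811)
92^512 ≡ 261^2 = 68121 ≡ 808 (mod 811)
92^1024 ≡ 808^2 = 652864 ≡ 9 (mod 811)
92^1123 = 92^1024 * 92^64 * 92^32 * 92^2 * 92^1 ≡ 9 * 283 * 315 * 354 * 92 (mod 811).
Accumulate the product:
9 * 283 = 2547 ≡ 114
114 * 315 = 35910 ≡ 226
226 * 354 = 80004 ≡ 526
526 * 92 = 48392 ≡ 543

543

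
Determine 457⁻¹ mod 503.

By the extended Euclidean algorithm:
503 = 1*457 + 46
457 = 9*46 + 43
46 = 1*43 + 3
43 = 14*3 + 1
3 = 3*1 + 0
gcd(457, 503) = 1, so the inverse exists.
Back-substitute for 1:
1 = 1*43 − 14*3
  = −14*46 + 15*43
  = 15*457 − 149*46
  = −149*503 + 164*457
So 457⁻¹ ≡ 164 (mod 503).

164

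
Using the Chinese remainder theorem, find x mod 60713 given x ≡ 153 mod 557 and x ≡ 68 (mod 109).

557⁻¹ mod 109: 557*100 ≡ 1 (mod 109), so 557⁻¹ ≡ 100.
x = 153 + 557*((68 − 153)*100 mod 109) = 153 + 557*2 = 1267.

1267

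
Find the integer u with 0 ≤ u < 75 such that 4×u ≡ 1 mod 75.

75 = 18·4 + 3
4 = 1·3 + 1
3 = 3·1 + 0
gcd(4, 75) = 1, so the inverse exists.
Back-substitute for 1:
1 = 1·4 − 1·3
  = −1·75 + 19·4
So 4⁻¹ ≡ 19 (mod 75).

19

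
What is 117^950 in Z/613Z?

169

Compute successive squares:
117^1 ≡ 117 (mod 613)
117^2 ≡ 117^2 = 13689 ≡ 203 (mod 613)
117^4 ≡ 203^2 = 41209 ≡ 138 (mod 613)
117^8 ≡ 138^2 = 19044 ≡ 41 (mod 613)
117^16 ≡ 41^2 = 1681 ≡ 455 (mod 613)
117^32 ≡ 455^2 = 207025 ≡ 444 (mod 613)
117^64 ≡ 444^2 = 197136 ≡ 363 (mod 613)
117^128 ≡ 363^2 = 131769 ≡ 587 (mod 613)
117^256 ≡ 587^2 = 344569 ≡ 63 (mod 613)
117^512 ≡ 63^2 = 3969 ≡ 291 (mod 613)
117^950 = 117^512 × 117^256 × 117^128 × 117^32 × 117^16 × 117^4 × 117^2 ≡ 291 × 63 × 587 × 444 × 455 × 138 × 203 (mod 613).
Accumulate the product:
291 × 63 = 18333 ≡ 556
556 × 587 = 326372 ≡ 256
256 × 444 = 113664 ≡ 259
259 × 455 = 117845 ≡ 149
149 × 138 = 20562 ≡ 333
333 × 203 = 67599 ≡ 169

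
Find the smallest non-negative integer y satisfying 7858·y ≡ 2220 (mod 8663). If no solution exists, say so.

gcd(7858, 8663) = 1, so a unique solution mod 8663 exists.
7858⁻¹ ≡ 4918 (mod 8663).
y ≡ 4918·2220 ≡ 2580 (mod 8663).

2580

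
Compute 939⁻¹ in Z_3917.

3917 = 4×939 + 161
939 = 5×161 + 134
161 = 1×134 + 27
134 = 4×27 + 26
27 = 1×26 + 1
26 = 26×1 + 0
gcd(939, 3917) = 1, so the inverse exists.
Back-substitute for 1:
1 = 1×27 − 1×26
  = −1×134 + 5×27
  = 5×161 − 6×134
  = −6×939 + 35×161
  = 35×3917 − 146×939
So 939⁻¹ ≡ −146 ≡ 3771 (mod 3917).

3771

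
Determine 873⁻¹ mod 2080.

1177

By the extended Euclidean algorithm:
2080 = 2*873 + 334
873 = 2*334 + 205
334 = 1*205 + 129
205 = 1*129 + 76
129 = 1*76 + 53
76 = 1*53 + 23
53 = 2*23 + 7
23 = 3*7 + 2
7 = 3*2 + 1
2 = 2*1 + 0
gcd(873, 2080) = 1, so the inverse exists.
Back-substitute for 1:
1 = 1*7 − 3*2
  = −3*23 + 10*7
  = 10*53 − 23*23
  = −23*76 + 33*53
  = 33*129 − 56*76
  = −56*205 + 89*129
  = 89*334 − 145*205
  = −145*873 + 379*334
  = 379*2080 − 903*873
So 873⁻¹ ≡ −903 ≡ 1177 (mod 2080).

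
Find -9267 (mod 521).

111

-9267 = -18*521 + 111, so -9267 ≡ 111 (mod 521).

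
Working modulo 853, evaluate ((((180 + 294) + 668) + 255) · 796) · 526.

5

180 + 294 = 474
474 + 668 = 1142 ≡ 289 (mod 853)
289 + 255 = 544
544 · 796 = 433024 ≡ 553 (mod 853)
553 · 526 = 290878 ≡ 5 (mod 853)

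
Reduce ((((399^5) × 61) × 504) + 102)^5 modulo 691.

(399)^5 ≡ 413 (mod 691)
413 × 61 = 25193 ≡ 317 (mod 691)
317 × 504 = 159768 ≡ 147 (mod 691)
147 + 102 = 249
(249)^5 ≡ 668 (mod 691)

668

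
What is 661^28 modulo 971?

28 in binary is 11100, i.e. 28 = 16 + 8 + 4.
661^1 ≡ 661 (mod 971)
661^2 ≡ 661^2 = 436921 ≡ 942 (mod 971)
661^4 ≡ 942^2 = 887364 ≡ 841 (mod 971)
661^8 ≡ 841^2 = 707281 ≡ 393 (mod 971)
661^16 ≡ 393^2 = 154449 ≡ 60 (mod 971)
661^28 = 661^16 * 661^8 * 661^4 ≡ 60 * 393 * 841 (mod 971).
Accumulate the product:
60 * 393 = 23580 ≡ 276
276 * 841 = 232116 ≡ 47

47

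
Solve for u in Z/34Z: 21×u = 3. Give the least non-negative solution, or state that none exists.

gcd(21, 34) = 1, so a unique solution mod 34 exists.
21⁻¹ ≡ 13 (mod 34).
u ≡ 13×3 ≡ 5 (mod 34).

5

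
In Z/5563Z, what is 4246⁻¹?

5035

By the extended Euclidean algorithm:
5563 = 1·4246 + 1317
4246 = 3·1317 + 295
1317 = 4·295 + 137
295 = 2·137 + 21
137 = 6·21 + 11
21 = 1·11 + 10
11 = 1·10 + 1
10 = 10·1 + 0
gcd(4246, 5563) = 1, so the inverse exists.
Back-substitute for 1:
1 = 1·11 − 1·10
  = −1·21 + 2·11
  = 2·137 − 13·21
  = −13·295 + 28·137
  = 28·1317 − 125·295
  = −125·4246 + 403·1317
  = 403·5563 − 528·4246
So 4246⁻¹ ≡ −528 ≡ 5035 (mod 5563).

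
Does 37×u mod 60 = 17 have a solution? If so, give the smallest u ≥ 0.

gcd(37, 60) = 1, so a unique solution mod 60 exists.
37⁻¹ ≡ 13 (mod 60).
u ≡ 13×17 ≡ 41 (mod 60).

41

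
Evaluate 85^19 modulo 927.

Using repeated squaring:
85^1 ≡ 85 (mod 927)
85^2 ≡ 85^2 = 7225 ≡ 736 (mod 927)
85^4 ≡ 736^2 = 541696 ≡ 328 (mod 927)
85^8 ≡ 328^2 = 107584 ≡ 52 (mod 927)
85^16 ≡ 52^2 = 2704 ≡ 850 (mod 927)
85^19 = 85^16 * 85^2 * 85^1 ≡ 850 * 736 * 85 (mod 927).
Accumulate the product:
850 * 736 = 625600 ≡ 802
802 * 85 = 68170 ≡ 499

499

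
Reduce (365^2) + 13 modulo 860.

798

(365)^2 ≡ 785 (mod 860)
785 + 13 = 798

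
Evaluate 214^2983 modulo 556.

440

2983 in binary is 101110100111, i.e. 2983 = 2048 + 512 + 256 + 128 + 32 + 4 + 2 + 1.
214^1 ≡ 214 (mod 556)
214^2 ≡ 214^2 = 45796 ≡ 204 (mod 556)
214^4 ≡ 204^2 = 41616 ≡ 472 (mod 556)
214^8 ≡ 472^2 = 222784 ≡ 384 (mod 556)
214^16 ≡ 384^2 = 147456 ≡ 116 (mod 556)
214^32 ≡ 116^2 = 13456 ≡ 112 (mod 556)
214^64 ≡ 112^2 = 12544 ≡ 312 (mod 556)
214^128 ≡ 312^2 = 97344 ≡ 44 (mod 556)
214^256 ≡ 44^2 = 1936 ≡ 268 (mod 556)
214^512 ≡ 268^2 = 71824 ≡ 100 (mod 556)
214^1024 ≡ 100^2 = 10000 ≡ 548 (mod 556)
214^2048 ≡ 548^2 = 300304 ≡ 64 (mod 556)
214^2983 = 214^2048 * 214^512 * 214^256 * 214^128 * 214^32 * 214^4 * 214^2 * 214^1 ≡ 64 * 100 * 268 * 44 * 112 * 472 * 204 * 214 (mod 556).
Accumulate the product:
64 * 100 = 6400 ≡ 284
284 * 268 = 76112 ≡ 496
496 * 44 = 21824 ≡ 140
140 * 112 = 15680 ≡ 112
112 * 472 = 52864 ≡ 44
44 * 204 = 8976 ≡ 80
80 * 214 = 17120 ≡ 440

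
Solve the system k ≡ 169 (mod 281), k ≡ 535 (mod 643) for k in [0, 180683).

281⁻¹ mod 643: 281×254 ≡ 1 (mod 643), so 281⁻¹ ≡ 254.
k = 169 + 281×((535 − 169)×254 mod 643) = 169 + 281×372 = 104701.

104701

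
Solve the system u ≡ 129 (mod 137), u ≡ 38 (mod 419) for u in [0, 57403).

40681

137⁻¹ mod 419: 137×52 ≡ 1 (mod 419), so 137⁻¹ ≡ 52.
u = 129 + 137×((38 − 129)×52 mod 419) = 129 + 137×296 = 40681.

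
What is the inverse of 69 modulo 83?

By the extended Euclidean algorithm:
83 = 1×69 + 14
69 = 4×14 + 13
14 = 1×13 + 1
13 = 13×1 + 0
gcd(69, 83) = 1, so the inverse exists.
Back-substitute for 1:
1 = 1×14 − 1×13
  = −1×69 + 5×14
  = 5×83 − 6×69
So 69⁻¹ ≡ −6 ≡ 77 (mod 83).

77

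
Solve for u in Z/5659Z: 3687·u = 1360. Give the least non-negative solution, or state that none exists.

975

gcd(3687, 5659) = 1, so a unique solution mod 5659 exists.
3687⁻¹ ≡ 1145 (mod 5659).
u ≡ 1145·1360 ≡ 975 (mod 5659).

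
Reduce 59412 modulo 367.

59412 = 161×367 + 325, so 59412 ≡ 325 (mod 367).

325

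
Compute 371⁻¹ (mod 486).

131

Run the extended Euclidean algorithm:
486 = 1×371 + 115
371 = 3×115 + 26
115 = 4×26 + 11
26 = 2×11 + 4
11 = 2×4 + 3
4 = 1×3 + 1
3 = 3×1 + 0
gcd(371, 486) = 1, so the inverse exists.
Back-substitute for 1:
1 = 1×4 − 1×3
  = −1×11 + 3×4
  = 3×26 − 7×11
  = −7×115 + 31×26
  = 31×371 − 100×115
  = −100×486 + 131×371
So 371⁻¹ ≡ 131 (mod 486).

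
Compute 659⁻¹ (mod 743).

628

743 = 1·659 + 84
659 = 7·84 + 71
84 = 1·71 + 13
71 = 5·13 + 6
13 = 2·6 + 1
6 = 6·1 + 0
gcd(659, 743) = 1, so the inverse exists.
Bézout: 1 = 102·743 − 115·659.
So 659⁻¹ ≡ −115 ≡ 628 (mod 743).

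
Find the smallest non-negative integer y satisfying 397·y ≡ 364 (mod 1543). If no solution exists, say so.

gcd(397, 1543) = 1, so a unique solution mod 1543 exists.
397⁻¹ ≡ 583 (mod 1543).
y ≡ 583·364 ≡ 821 (mod 1543).

821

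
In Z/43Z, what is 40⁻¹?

14

Apply the Euclidean algorithm and back-substitute:
43 = 1*40 + 3
40 = 13*3 + 1
3 = 3*1 + 0
gcd(40, 43) = 1, so the inverse exists.
Back-substitute for 1:
1 = 1*40 − 13*3
  = −13*43 + 14*40
So 40⁻¹ ≡ 14 (mod 43).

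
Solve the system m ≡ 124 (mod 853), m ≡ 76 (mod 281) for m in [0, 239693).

853⁻¹ mod 281: 853·253 ≡ 1 (mod 281), so 853⁻¹ ≡ 253.
m = 124 + 853·((76 − 124)·253 mod 281) = 124 + 853·220 = 187784.

187784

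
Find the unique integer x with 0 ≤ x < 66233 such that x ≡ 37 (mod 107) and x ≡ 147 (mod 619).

26145

107⁻¹ mod 619: 107·81 ≡ 1 (mod 619), so 107⁻¹ ≡ 81.
x = 37 + 107·((147 − 37)·81 mod 619) = 37 + 107·244 = 26145.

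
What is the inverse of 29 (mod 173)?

Run the extended Euclidean algorithm:
173 = 5*29 + 28
29 = 1*28 + 1
28 = 28*1 + 0
gcd(29, 173) = 1, so the inverse exists.
Back-substitute for 1:
1 = 1*29 − 1*28
  = −1*173 + 6*29
So 29⁻¹ ≡ 6 (mod 173).

6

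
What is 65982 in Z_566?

65982 = 116×566 + 326, so 65982 ≡ 326 (mod 566).

326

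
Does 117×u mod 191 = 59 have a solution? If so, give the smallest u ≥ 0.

136

gcd(117, 191) = 1, so a unique solution mod 191 exists.
117⁻¹ ≡ 80 (mod 191).
u ≡ 80×59 ≡ 136 (mod 191).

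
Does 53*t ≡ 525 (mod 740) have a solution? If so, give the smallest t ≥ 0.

345

gcd(53, 740) = 1, so a unique solution mod 740 exists.
53⁻¹ ≡ 377 (mod 740).
t ≡ 377*525 ≡ 345 (mod 740).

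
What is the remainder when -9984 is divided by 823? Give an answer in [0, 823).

715

-9984 = -13×823 + 715, so -9984 ≡ 715 (mod 823).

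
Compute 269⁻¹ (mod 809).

809 = 3*269 + 2
269 = 134*2 + 1
2 = 2*1 + 0
gcd(269, 809) = 1, so the inverse exists.
Bézout: 1 = −134*809 + 403*269.
So 269⁻¹ ≡ 403 (mod 809).

403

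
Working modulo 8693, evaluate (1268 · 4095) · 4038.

2586

1268 · 4095 = 5192460 ≡ 2739 (mod 8693)
2739 · 4038 = 11060082 ≡ 2586 (mod 8693)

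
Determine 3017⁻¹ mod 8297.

8286

Apply the Euclidean algorithm and back-substitute:
8297 = 2·3017 + 2263
3017 = 1·2263 + 754
2263 = 3·754 + 1
754 = 754·1 + 0
gcd(3017, 8297) = 1, so the inverse exists.
Bézout: 1 = 4·8297 − 11·3017.
So 3017⁻¹ ≡ −11 ≡ 8286 (mod 8297).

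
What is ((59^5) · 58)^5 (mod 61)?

21

(59)^5 ≡ 29 (mod 61)
29 · 58 = 1682 ≡ 35 (mod 61)
(35)^5 ≡ 21 (mod 61)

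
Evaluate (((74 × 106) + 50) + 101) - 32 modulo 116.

75

74 × 106 = 7844 ≡ 72 (mod 116)
72 + 50 = 122 ≡ 6 (mod 116)
6 + 101 = 107
107 - 32 = 75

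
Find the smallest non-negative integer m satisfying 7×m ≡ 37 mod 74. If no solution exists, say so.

gcd(7, 74) = 1, so a unique solution mod 74 exists.
7⁻¹ ≡ 53 (mod 74).
m ≡ 53×37 ≡ 37 (mod 74).

37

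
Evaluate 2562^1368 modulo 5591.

5347

2562^1 ≡ 2562 (mod 5591)
2562^2 ≡ 2562^2 = 6563844 ≡ 10 (mod 5591)
2562^4 ≡ 10^2 = 100 (mod 5591)
2562^8 ≡ 100^2 = 10000 ≡ 4409 (mod 5591)
2562^16 ≡ 4409^2 = 19439281 ≡ 4965 (mod 5591)
2562^32 ≡ 4965^2 = 24651225 ≡ 506 (mod 5591)
2562^64 ≡ 506^2 = 256036 ≡ 4441 (mod 5591)
2562^128 ≡ 4441^2 = 19722481 ≡ 3024 (mod 5591)
2562^256 ≡ 3024^2 = 9144576 ≡ 3291 (mod 5591)
2562^512 ≡ 3291^2 = 10830681 ≡ 914 (mod 5591)
2562^1024 ≡ 914^2 = 835396 ≡ 2337 (mod 5591)
2562^1368 = 2562^1024 * 2562^256 * 2562^64 * 2562^16 * 2562^8 ≡ 2337 * 3291 * 4441 * 4965 * 4409 (mod 5591).
Accumulate the product:
2337 * 3291 = 7691067 ≡ 3442
3442 * 4441 = 15285922 ≡ 128
128 * 4965 = 635520 ≡ 3737
3737 * 4409 = 16476433 ≡ 5347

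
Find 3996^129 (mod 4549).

By square-and-multiply:
129 in binary is 10000001, i.e. 129 = 128 + 1.
3996^1 ≡ 3996 (mod 4549)
3996^2 ≡ 3996^2 = 15968016 ≡ 1026 (mod 4549)
3996^4 ≡ 1026^2 = 1052676 ≡ 1857 (mod 4549)
3996^8 ≡ 1857^2 = 3448449 ≡ 307 (mod 4549)
3996^16 ≡ 307^2 = 94249 ≡ 3269 (mod 4549)
3996^32 ≡ 3269^2 = 10686361 ≡ 760 (mod 4549)
3996^64 ≡ 760^2 = 577600 ≡ 4426 (mod 4549)
3996^128 ≡ 4426^2 = 19589476 ≡ 1482 (mod 4549)
3996^129 = 3996^128 · 3996^1 ≡ 1482 · 3996 (mod 4549).
1482 · 3996 = 5922072 ≡ 3823 (mod 4549).

3823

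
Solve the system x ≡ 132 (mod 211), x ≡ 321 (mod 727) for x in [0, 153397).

72294

211⁻¹ mod 727: 211×348 ≡ 1 (mod 727), so 211⁻¹ ≡ 348.
x = 132 + 211×((321 − 132)×348 mod 727) = 132 + 211×342 = 72294.
Check: 72294 mod 211 = 132, 72294 mod 727 = 321. ✓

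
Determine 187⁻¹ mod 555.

Run the extended Euclidean algorithm:
555 = 2×187 + 181
187 = 1×181 + 6
181 = 30×6 + 1
6 = 6×1 + 0
gcd(187, 555) = 1, so the inverse exists.
Bézout: 1 = 31×555 − 92×187.
So 187⁻¹ ≡ −92 ≡ 463 (mod 555).

463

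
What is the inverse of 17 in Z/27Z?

27 = 1*17 + 10
17 = 1*10 + 7
10 = 1*7 + 3
7 = 2*3 + 1
3 = 3*1 + 0
gcd(17, 27) = 1, so the inverse exists.
Back-substitute for 1:
1 = 1*7 − 2*3
  = −2*10 + 3*7
  = 3*17 − 5*10
  = −5*27 + 8*17
So 17⁻¹ ≡ 8 (mod 27).

8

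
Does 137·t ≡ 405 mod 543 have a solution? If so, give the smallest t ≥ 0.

gcd(137, 543) = 1, so a unique solution mod 543 exists.
137⁻¹ ≡ 218 (mod 543).
t ≡ 218·405 ≡ 324 (mod 543).

324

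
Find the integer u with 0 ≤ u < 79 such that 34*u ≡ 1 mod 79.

Run the extended Euclidean algorithm:
79 = 2*34 + 11
34 = 3*11 + 1
11 = 11*1 + 0
gcd(34, 79) = 1, so the inverse exists.
Bézout: 1 = −3*79 + 7*34.
So 34⁻¹ ≡ 7 (mod 79).

7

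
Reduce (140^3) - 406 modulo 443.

(140)^3 ≡ 58 (mod 443)
58 - 406 = -348 ≡ 95 (mod 443)

95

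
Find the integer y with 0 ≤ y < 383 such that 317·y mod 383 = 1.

29

383 = 1×317 + 66
317 = 4×66 + 53
66 = 1×53 + 13
53 = 4×13 + 1
13 = 13×1 + 0
gcd(317, 383) = 1, so the inverse exists.
Back-substitute for 1:
1 = 1×53 − 4×13
  = −4×66 + 5×53
  = 5×317 − 24×66
  = −24×383 + 29×317
So 317⁻¹ ≡ 29 (mod 383).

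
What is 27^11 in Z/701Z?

11 in binary is 1011, i.e. 11 = 8 + 2 + 1.
27^1 ≡ 27 (mod 701)
27^2 ≡ 27^2 = 729 ≡ 28 (mod 701)
27^4 ≡ 28^2 = 784 ≡ 83 (mod 701)
27^8 ≡ 83^2 = 6889 ≡ 580 (mod 701)
27^11 = 27^8 × 27^2 × 27^1 ≡ 580 × 28 × 27 (mod 701).
Accumulate the product:
580 × 28 = 16240 ≡ 117
117 × 27 = 3159 ≡ 355

355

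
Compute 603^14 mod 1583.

Using repeated squaring:
14 in binary is 1110, i.e. 14 = 8 + 4 + 2.
603^1 ≡ 603 (mod 1583)
603^2 ≡ 603^2 = 363609 ≡ 1102 (mod 1583)
603^4 ≡ 1102^2 = 1214404 ≡ 243 (mod 1583)
603^8 ≡ 243^2 = 59049 ≡ 478 (mod 1583)
603^14 = 603^8 × 603^4 × 603^2 ≡ 478 × 243 × 1102 (mod 1583).
Accumulate the product:
478 × 243 = 116154 ≡ 595
595 × 1102 = 655690 ≡ 328

328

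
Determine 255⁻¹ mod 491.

181

491 = 1×255 + 236
255 = 1×236 + 19
236 = 12×19 + 8
19 = 2×8 + 3
8 = 2×3 + 2
3 = 1×2 + 1
2 = 2×1 + 0
gcd(255, 491) = 1, so the inverse exists.
Back-substitute for 1:
1 = 1×3 − 1×2
  = −1×8 + 3×3
  = 3×19 − 7×8
  = −7×236 + 87×19
  = 87×255 − 94×236
  = −94×491 + 181×255
So 255⁻¹ ≡ 181 (mod 491).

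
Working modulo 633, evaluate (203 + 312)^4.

4

203 + 312 = 515
(515)^4 ≡ 4 (mod 633)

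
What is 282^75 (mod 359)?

282^1 ≡ 282 (mod 359)
282^2 ≡ 282^2 = 79524 ≡ 185 (mod 359)
282^4 ≡ 185^2 = 34225 ≡ 120 (mod 359)
282^8 ≡ 120^2 = 14400 ≡ 40 (mod 359)
282^16 ≡ 40^2 = 1600 ≡ 164 (mod 359)
282^32 ≡ 164^2 = 26896 ≡ 330 (mod 359)
282^64 ≡ 330^2 = 108900 ≡ 123 (mod 359)
282^75 = 282^64 · 282^8 · 282^2 · 282^1 ≡ 123 · 40 · 185 · 282 (mod 359).
Accumulate the product:
123 · 40 = 4920 ≡ 253
253 · 185 = 46805 ≡ 135
135 · 282 = 38070 ≡ 16

16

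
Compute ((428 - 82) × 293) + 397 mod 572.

531

428 - 82 = 346
346 × 293 = 101378 ≡ 134 (mod 572)
134 + 397 = 531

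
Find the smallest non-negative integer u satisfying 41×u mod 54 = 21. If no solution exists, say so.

15

gcd(41, 54) = 1, so a unique solution mod 54 exists.
41⁻¹ ≡ 29 (mod 54).
u ≡ 29×21 ≡ 15 (mod 54).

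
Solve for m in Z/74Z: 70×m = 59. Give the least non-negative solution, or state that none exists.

no solution

gcd(70, 74) = 2, and 2 does not divide 59.
So the congruence has no solution.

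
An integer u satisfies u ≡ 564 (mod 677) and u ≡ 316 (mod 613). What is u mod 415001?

153566

677⁻¹ mod 613: 677*182 ≡ 1 (mod 613), so 677⁻¹ ≡ 182.
u = 564 + 677*((316 − 564)*182 mod 613) = 564 + 677*226 = 153566.
Check: 153566 mod 677 = 564, 153566 mod 613 = 316. ✓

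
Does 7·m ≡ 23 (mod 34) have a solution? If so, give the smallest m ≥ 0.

gcd(7, 34) = 1, so a unique solution mod 34 exists.
7⁻¹ ≡ 5 (mod 34).
m ≡ 5·23 ≡ 13 (mod 34).

13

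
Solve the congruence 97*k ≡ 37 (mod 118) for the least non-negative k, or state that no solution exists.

105

gcd(97, 118) = 1, so a unique solution mod 118 exists.
97⁻¹ ≡ 73 (mod 118).
k ≡ 73*37 ≡ 105 (mod 118).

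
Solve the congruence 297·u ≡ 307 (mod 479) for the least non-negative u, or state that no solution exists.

gcd(297, 479) = 1, so a unique solution mod 479 exists.
297⁻¹ ≡ 50 (mod 479).
u ≡ 50·307 ≡ 22 (mod 479).

22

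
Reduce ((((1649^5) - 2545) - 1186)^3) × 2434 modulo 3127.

(1649)^5 ≡ 1999 (mod 3127)
1999 - 2545 = -546 ≡ 2581 (mod 3127)
2581 - 1186 = 1395
(1395)^3 ≡ 2952 (mod 3127)
2952 × 2434 = 7185168 ≡ 2449 (mod 3127)

2449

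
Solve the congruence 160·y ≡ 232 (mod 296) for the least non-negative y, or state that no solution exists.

7

gcd(160, 296) = 8, and 8 | 232, so solutions exist.
Divide through by 8: 20·y mod 37 = 29.
20⁻¹ ≡ 13 (mod 37).
y ≡ 13·29 ≡ 7 (mod 37).
The smallest non-negative solution is y = 7.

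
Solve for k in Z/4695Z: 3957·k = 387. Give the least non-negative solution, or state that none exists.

gcd(3957, 4695) = 3, and 3 | 387, so solutions exist.
Divide through by 3: 1319·k ≡ 129 (mod 1565).
1319⁻¹ ≡ 299 (mod 1565).
k ≡ 299·129 ≡ 1011 (mod 1565).
The smallest non-negative solution is k = 1011.

1011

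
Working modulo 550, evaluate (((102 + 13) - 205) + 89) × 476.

74

102 + 13 = 115
115 - 205 = -90 ≡ 460 (mod 550)
460 + 89 = 549
549 × 476 = 261324 ≡ 74 (mod 550)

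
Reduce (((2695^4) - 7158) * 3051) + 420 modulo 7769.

4790

(2695)^4 ≡ 1206 (mod 7769)
1206 - 7158 = -5952 ≡ 1817 (mod 7769)
1817 * 3051 = 5543667 ≡ 4370 (mod 7769)
4370 + 420 = 4790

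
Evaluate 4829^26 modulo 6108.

1501

By square-and-multiply:
4829^1 ≡ 4829 (mod 6108)
4829^2 ≡ 4829^2 = 23319241 ≡ 5005 (mod 6108)
4829^4 ≡ 5005^2 = 25050025 ≡ 1117 (mod 6108)
4829^8 ≡ 1117^2 = 1247689 ≡ 1657 (mod 6108)
4829^16 ≡ 1657^2 = 2745649 ≡ 3157 (mod 6108)
4829^26 = 4829^16 · 4829^8 · 4829^2 ≡ 3157 · 1657 · 5005 (mod 6108).
Accumulate the product:
3157 · 1657 = 5231149 ≡ 2701
2701 · 5005 = 13518505 ≡ 1501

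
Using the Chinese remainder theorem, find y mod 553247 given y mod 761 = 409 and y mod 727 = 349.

761⁻¹ mod 727: 761·278 ≡ 1 (mod 727), so 761⁻¹ ≡ 278.
y = 409 + 761·((349 − 409)·278 mod 727) = 409 + 761·41 = 31610.

31610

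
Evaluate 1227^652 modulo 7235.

5681

Using repeated squaring:
1227^1 ≡ 1227 (mod 7235)
1227^2 ≡ 1227^2 = 1505529 ≡ 649 (mod 7235)
1227^4 ≡ 649^2 = 421201 ≡ 1571 (mod 7235)
1227^8 ≡ 1571^2 = 2468041 ≡ 906 (mod 7235)
1227^16 ≡ 906^2 = 820836 ≡ 3281 (mod 7235)
1227^32 ≡ 3281^2 = 10764961 ≡ 6516 (mod 7235)
1227^64 ≡ 6516^2 = 42458256 ≡ 3276 (mod 7235)
1227^128 ≡ 3276^2 = 10732176 ≡ 2671 (mod 7235)
1227^256 ≡ 2671^2 = 7134241 ≡ 531 (mod 7235)
1227^512 ≡ 531^2 = 281961 ≡ 7031 (mod 7235)
1227^652 = 1227^512 * 1227^128 * 1227^8 * 1227^4 ≡ 7031 * 2671 * 906 * 1571 (mod 7235).
Accumulate the product:
7031 * 2671 = 18779801 ≡ 4976
4976 * 906 = 4508256 ≡ 851
851 * 1571 = 1336921 ≡ 5681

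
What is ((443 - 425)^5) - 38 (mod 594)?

443 - 425 = 18
(18)^5 ≡ 54 (mod 594)
54 - 38 = 16

16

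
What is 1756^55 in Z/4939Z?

32

Compute successive squares:
55 in binary is 110111, i.e. 55 = 32 + 16 + 4 + 2 + 1.
1756^1 ≡ 1756 (mod 4939)
1756^2 ≡ 1756^2 = 3083536 ≡ 1600 (mod 4939)
1756^4 ≡ 1600^2 = 2560000 ≡ 1598 (mod 4939)
1756^8 ≡ 1598^2 = 2553604 ≡ 141 (mod 4939)
1756^16 ≡ 141^2 = 19881 ≡ 125 (mod 4939)
1756^32 ≡ 125^2 = 15625 ≡ 808 (mod 4939)
1756^55 = 1756^32 × 1756^16 × 1756^4 × 1756^2 × 1756^1 ≡ 808 × 125 × 1598 × 1600 × 1756 (mod 4939).
Accumulate the product:
808 × 125 = 101000 ≡ 2220
2220 × 1598 = 3547560 ≡ 1358
1358 × 1600 = 2172800 ≡ 4579
4579 × 1756 = 8040724 ≡ 32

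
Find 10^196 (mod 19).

10^1 ≡ 10 (mod 19)
10^2 ≡ 10^2 = 100 ≡ 5 (mod 19)
10^4 ≡ 5^2 = 25 ≡ 6 (mod 19)
10^8 ≡ 6^2 = 36 ≡ 17 (mod 19)
10^16 ≡ 17^2 = 289 ≡ 4 (mod 19)
10^32 ≡ 4^2 = 16 (mod 19)
10^64 ≡ 16^2 = 256 ≡ 9 (mod 19)
10^128 ≡ 9^2 = 81 ≡ 5 (mod 19)
10^196 = 10^128 · 10^64 · 10^4 ≡ 5 · 9 · 6 (mod 19).
Accumulate the product:
5 · 9 = 45 ≡ 7
7 · 6 = 42 ≡ 4

4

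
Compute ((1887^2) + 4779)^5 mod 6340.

2148

(1887)^2 ≡ 4029 (mod 6340)
4029 + 4779 = 8808 ≡ 2468 (mod 6340)
(2468)^5 ≡ 2148 (mod 6340)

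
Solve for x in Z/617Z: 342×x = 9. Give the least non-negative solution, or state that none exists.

341

gcd(342, 617) = 1, so a unique solution mod 617 exists.
342⁻¹ ≡ 175 (mod 617).
x ≡ 175×9 ≡ 341 (mod 617).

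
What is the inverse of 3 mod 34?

23

Run the extended Euclidean algorithm:
34 = 11×3 + 1
3 = 3×1 + 0
gcd(3, 34) = 1, so the inverse exists.
Back-substitute for 1:
1 = 1×34 − 11×3
So 3⁻¹ ≡ −11 ≡ 23 (mod 34).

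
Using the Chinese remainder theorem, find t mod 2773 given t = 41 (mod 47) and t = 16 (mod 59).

47⁻¹ mod 59: 47×54 ≡ 1 (mod 59), so 47⁻¹ ≡ 54.
t = 41 + 47×((16 − 41)×54 mod 59) = 41 + 47×7 = 370.

370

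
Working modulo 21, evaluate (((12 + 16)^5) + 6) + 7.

20

12 + 16 = 28 ≡ 7 (mod 21)
(7)^5 ≡ 7 (mod 21)
7 + 6 = 13
13 + 7 = 20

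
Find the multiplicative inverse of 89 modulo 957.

957 = 10·89 + 67
89 = 1·67 + 22
67 = 3·22 + 1
22 = 22·1 + 0
gcd(89, 957) = 1, so the inverse exists.
Back-substitute for 1:
1 = 1·67 − 3·22
  = −3·89 + 4·67
  = 4·957 − 43·89
So 89⁻¹ ≡ −43 ≡ 914 (mod 957).

914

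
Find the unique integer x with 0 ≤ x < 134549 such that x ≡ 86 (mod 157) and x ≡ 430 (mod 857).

157⁻¹ mod 857: 157·726 ≡ 1 (mod 857), so 157⁻¹ ≡ 726.
x = 86 + 157·((430 − 86)·726 mod 857) = 86 + 157·357 = 56135.

56135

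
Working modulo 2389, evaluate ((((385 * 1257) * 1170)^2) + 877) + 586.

385 * 1257 = 483945 ≡ 1367 (mod 2389)
1367 * 1170 = 1599390 ≡ 1149 (mod 2389)
(1149)^2 ≡ 1473 (mod 2389)
1473 + 877 = 2350
2350 + 586 = 2936 ≡ 547 (mod 2389)

547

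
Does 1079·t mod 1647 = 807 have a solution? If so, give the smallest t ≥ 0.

gcd(1079, 1647) = 1, so a unique solution mod 1647 exists.
1079⁻¹ ≡ 809 (mod 1647).
t ≡ 809·807 ≡ 651 (mod 1647).

651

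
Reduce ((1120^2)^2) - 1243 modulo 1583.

1162

(1120)^2 ≡ 664 (mod 1583)
(664)^2 ≡ 822 (mod 1583)
822 - 1243 = -421 ≡ 1162 (mod 1583)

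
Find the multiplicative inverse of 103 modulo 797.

325

797 = 7·103 + 76
103 = 1·76 + 27
76 = 2·27 + 22
27 = 1·22 + 5
22 = 4·5 + 2
5 = 2·2 + 1
2 = 2·1 + 0
gcd(103, 797) = 1, so the inverse exists.
Back-substitute for 1:
1 = 1·5 − 2·2
  = −2·22 + 9·5
  = 9·27 − 11·22
  = −11·76 + 31·27
  = 31·103 − 42·76
  = −42·797 + 325·103
So 103⁻¹ ≡ 325 (mod 797).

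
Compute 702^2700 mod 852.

By square-and-multiply:
2700 in binary is 101010001100, i.e. 2700 = 2048 + 512 + 128 + 8 + 4.
702^1 ≡ 702 (mod 852)
702^2 ≡ 702^2 = 492804 ≡ 348 (mod 852)
702^4 ≡ 348^2 = 121104 ≡ 120 (mod 852)
702^8 ≡ 120^2 = 14400 ≡ 768 (mod 852)
702^16 ≡ 768^2 = 589824 ≡ 240 (mod 852)
702^32 ≡ 240^2 = 57600 ≡ 516 (mod 852)
702^64 ≡ 516^2 = 266256 ≡ 432 (mod 852)
702^128 ≡ 432^2 = 186624 ≡ 36 (mod 852)
702^256 ≡ 36^2 = 1296 ≡ 444 (mod 852)
702^512 ≡ 444^2 = 197136 ≡ 324 (mod 852)
702^1024 ≡ 324^2 = 104976 ≡ 180 (mod 852)
702^2048 ≡ 180^2 = 32400 ≡ 24 (mod 852)
702^2700 = 702^2048 · 702^512 · 702^128 · 702^8 · 702^4 ≡ 24 · 324 · 36 · 768 · 120 (mod 852).
Accumulate the product:
24 · 324 = 7776 ≡ 108
108 · 36 = 3888 ≡ 480
480 · 768 = 368640 ≡ 576
576 · 120 = 69120 ≡ 108

108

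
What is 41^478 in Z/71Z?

Using repeated squaring:
41^1 ≡ 41 (mod 71)
41^2 ≡ 41^2 = 1681 ≡ 48 (mod 71)
41^4 ≡ 48^2 = 2304 ≡ 32 (mod 71)
41^8 ≡ 32^2 = 1024 ≡ 30 (mod 71)
41^16 ≡ 30^2 = 900 ≡ 48 (mod 71)
41^32 ≡ 48^2 = 2304 ≡ 32 (mod 71)
41^64 ≡ 32^2 = 1024 ≡ 30 (mod 71)
41^128 ≡ 30^2 = 900 ≡ 48 (mod 71)
41^256 ≡ 48^2 = 2304 ≡ 32 (mod 71)
41^478 = 41^256 × 41^128 × 41^64 × 41^16 × 41^8 × 41^4 × 41^2 ≡ 32 × 48 × 30 × 48 × 30 × 32 × 48 (mod 71).
Accumulate the product:
32 × 48 = 1536 ≡ 45
45 × 30 = 1350 ≡ 1
1 × 48 = 48
48 × 30 = 1440 ≡ 20
20 × 32 = 640 ≡ 1
1 × 48 = 48

48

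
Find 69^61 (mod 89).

By square-and-multiply:
61 in binary is 111101, i.e. 61 = 32 + 16 + 8 + 4 + 1.
69^1 ≡ 69 (mod 89)
69^2 ≡ 69^2 = 4761 ≡ 44 (mod 89)
69^4 ≡ 44^2 = 1936 ≡ 67 (mod 89)
69^8 ≡ 67^2 = 4489 ≡ 39 (mod 89)
69^16 ≡ 39^2 = 1521 ≡ 8 (mod 89)
69^32 ≡ 8^2 = 64 (mod 89)
69^61 = 69^32 · 69^16 · 69^8 · 69^4 · 69^1 ≡ 64 · 8 · 39 · 67 · 69 (mod 89).
Accumulate the product:
64 · 8 = 512 ≡ 67
67 · 39 = 2613 ≡ 32
32 · 67 = 2144 ≡ 8
8 · 69 = 552 ≡ 18

18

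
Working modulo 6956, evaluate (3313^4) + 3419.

(3313)^4 ≡ 4045 (mod 6956)
4045 + 3419 = 7464 ≡ 508 (mod 6956)

508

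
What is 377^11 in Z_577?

Using repeated squaring:
377^1 ≡ 377 (mod 577)
377^2 ≡ 377^2 = 142129 ≡ 187 (mod 577)
377^4 ≡ 187^2 = 34969 ≡ 349 (mod 577)
377^8 ≡ 349^2 = 121801 ≡ 54 (mod 577)
377^11 = 377^8 · 377^2 · 377^1 ≡ 54 · 187 · 377 (mod 577).
Accumulate the product:
54 · 187 = 10098 ≡ 289
289 · 377 = 108953 ≡ 477

477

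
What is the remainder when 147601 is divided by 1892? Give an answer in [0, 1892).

147601 = 78*1892 + 25, so 147601 ≡ 25 (mod 1892).

25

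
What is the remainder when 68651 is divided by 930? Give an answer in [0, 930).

68651 = 73·930 + 761, so 68651 ≡ 761 (mod 930).

761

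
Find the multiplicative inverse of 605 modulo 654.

654 = 1×605 + 49
605 = 12×49 + 17
49 = 2×17 + 15
17 = 1×15 + 2
15 = 7×2 + 1
2 = 2×1 + 0
gcd(605, 654) = 1, so the inverse exists.
Bézout: 1 = 284×654 − 307×605.
So 605⁻¹ ≡ −307 ≡ 347 (mod 654).

347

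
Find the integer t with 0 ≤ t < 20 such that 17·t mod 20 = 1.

20 = 1×17 + 3
17 = 5×3 + 2
3 = 1×2 + 1
2 = 2×1 + 0
gcd(17, 20) = 1, so the inverse exists.
Back-substitute for 1:
1 = 1×3 − 1×2
  = −1×17 + 6×3
  = 6×20 − 7×17
So 17⁻¹ ≡ −7 ≡ 13 (mod 20).

13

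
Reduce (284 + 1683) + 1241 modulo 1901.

284 + 1683 = 1967 ≡ 66 (mod 1901)
66 + 1241 = 1307

1307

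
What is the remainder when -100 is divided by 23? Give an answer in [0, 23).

15

-100 = -5×23 + 15, so -100 ≡ 15 (mod 23).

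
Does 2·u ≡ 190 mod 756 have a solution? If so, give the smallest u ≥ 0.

gcd(2, 756) = 2, and 2 | 190, so solutions exist.
Divide through by 2: 1·u ≡ 95 mod 378.
1⁻¹ ≡ 1 (mod 378).
u ≡ 1·95 ≡ 95 (mod 378).
The smallest non-negative solution is u = 95.

95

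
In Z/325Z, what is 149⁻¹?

325 = 2*149 + 27
149 = 5*27 + 14
27 = 1*14 + 13
14 = 1*13 + 1
13 = 13*1 + 0
gcd(149, 325) = 1, so the inverse exists.
Back-substitute for 1:
1 = 1*14 − 1*13
  = −1*27 + 2*14
  = 2*149 − 11*27
  = −11*325 + 24*149
So 149⁻¹ ≡ 24 (mod 325).

24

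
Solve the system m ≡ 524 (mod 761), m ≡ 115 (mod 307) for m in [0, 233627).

138265

761⁻¹ mod 307: 761×236 ≡ 1 (mod 307), so 761⁻¹ ≡ 236.
m = 524 + 761×((115 − 524)×236 mod 307) = 524 + 761×181 = 138265.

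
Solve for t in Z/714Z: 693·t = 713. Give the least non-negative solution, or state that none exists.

no solution

gcd(693, 714) = 21, and 21 does not divide 713.
So the congruence has no solution.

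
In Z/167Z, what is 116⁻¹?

36

167 = 1·116 + 51
116 = 2·51 + 14
51 = 3·14 + 9
14 = 1·9 + 5
9 = 1·5 + 4
5 = 1·4 + 1
4 = 4·1 + 0
gcd(116, 167) = 1, so the inverse exists.
Back-substitute for 1:
1 = 1·5 − 1·4
  = −1·9 + 2·5
  = 2·14 − 3·9
  = −3·51 + 11·14
  = 11·116 − 25·51
  = −25·167 + 36·116
So 116⁻¹ ≡ 36 (mod 167).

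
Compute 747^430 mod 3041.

Using repeated squaring:
430 in binary is 110101110, i.e. 430 = 256 + 128 + 32 + 8 + 4 + 2.
747^1 ≡ 747 (mod 3041)
747^2 ≡ 747^2 = 558009 ≡ 1506 (mod 3041)
747^4 ≡ 1506^2 = 2268036 ≡ 2491 (mod 3041)
747^8 ≡ 2491^2 = 6205081 ≡ 1441 (mod 3041)
747^16 ≡ 1441^2 = 2076481 ≡ 2519 (mod 3041)
747^32 ≡ 2519^2 = 6345361 ≡ 1835 (mod 3041)
747^64 ≡ 1835^2 = 3367225 ≡ 838 (mod 3041)
747^128 ≡ 838^2 = 702244 ≡ 2814 (mod 3041)
747^256 ≡ 2814^2 = 7918596 ≡ 2873 (mod 3041)
747^430 = 747^256 · 747^128 · 747^32 · 747^8 · 747^4 · 747^2 ≡ 2873 · 2814 · 1835 · 1441 · 2491 · 1506 (mod 3041).
Accumulate the product:
2873 · 2814 = 8084622 ≡ 1644
1644 · 1835 = 3016740 ≡ 68
68 · 1441 = 97988 ≡ 676
676 · 2491 = 1683916 ≡ 2243
2243 · 1506 = 3377958 ≡ 2448

2448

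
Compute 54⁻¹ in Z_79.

By the extended Euclidean algorithm:
79 = 1×54 + 25
54 = 2×25 + 4
25 = 6×4 + 1
4 = 4×1 + 0
gcd(54, 79) = 1, so the inverse exists.
Back-substitute for 1:
1 = 1×25 − 6×4
  = −6×54 + 13×25
  = 13×79 − 19×54
So 54⁻¹ ≡ −19 ≡ 60 (mod 79).

60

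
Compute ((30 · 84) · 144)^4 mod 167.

112

30 · 84 = 2520 ≡ 15 (mod 167)
15 · 144 = 2160 ≡ 156 (mod 167)
(156)^4 ≡ 112 (mod 167)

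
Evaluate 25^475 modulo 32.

9

475 in binary is 111011011, i.e. 475 = 256 + 128 + 64 + 16 + 8 + 2 + 1.
25^1 ≡ 25 (mod 32)
25^2 ≡ 25^2 = 625 ≡ 17 (mod 32)
25^4 ≡ 17^2 = 289 ≡ 1 (mod 32)
25^8 ≡ 1^2 = 1 (mod 32)
25^16 ≡ 1^2 = 1 (mod 32)
25^32 ≡ 1^2 = 1 (mod 32)
25^64 ≡ 1^2 = 1 (mod 32)
25^128 ≡ 1^2 = 1 (mod 32)
25^256 ≡ 1^2 = 1 (mod 32)
25^475 = 25^256 · 25^128 · 25^64 · 25^16 · 25^8 · 25^2 · 25^1 ≡ 1 · 1 · 1 · 1 · 1 · 17 · 25 (mod 32).
Accumulate the product:
1 · 1 = 1
1 · 1 = 1
1 · 1 = 1
1 · 1 = 1
1 · 17 = 17
17 · 25 = 425 ≡ 9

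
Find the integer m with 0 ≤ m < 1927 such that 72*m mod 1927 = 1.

455

Apply the Euclidean algorithm and back-substitute:
1927 = 26·72 + 55
72 = 1·55 + 17
55 = 3·17 + 4
17 = 4·4 + 1
4 = 4·1 + 0
gcd(72, 1927) = 1, so the inverse exists.
Back-substitute for 1:
1 = 1·17 − 4·4
  = −4·55 + 13·17
  = 13·72 − 17·55
  = −17·1927 + 455·72
So 72⁻¹ ≡ 455 (mod 1927).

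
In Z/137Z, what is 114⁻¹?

Run the extended Euclidean algorithm:
137 = 1*114 + 23
114 = 4*23 + 22
23 = 1*22 + 1
22 = 22*1 + 0
gcd(114, 137) = 1, so the inverse exists.
Back-substitute for 1:
1 = 1*23 − 1*22
  = −1*114 + 5*23
  = 5*137 − 6*114
So 114⁻¹ ≡ −6 ≡ 131 (mod 137).

131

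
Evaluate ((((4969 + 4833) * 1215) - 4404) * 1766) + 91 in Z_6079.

5875

4969 + 4833 = 9802 ≡ 3723 (mod 6079)
3723 * 1215 = 4523445 ≡ 669 (mod 6079)
669 - 4404 = -3735 ≡ 2344 (mod 6079)
2344 * 1766 = 4139504 ≡ 5784 (mod 6079)
5784 + 91 = 5875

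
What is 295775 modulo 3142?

295775 = 94*3142 + 427, so 295775 ≡ 427 (mod 3142).

427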